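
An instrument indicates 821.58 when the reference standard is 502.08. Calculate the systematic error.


Systematic error = measured - true
= 821.58 - 502.08
= 319.5000

319.5000


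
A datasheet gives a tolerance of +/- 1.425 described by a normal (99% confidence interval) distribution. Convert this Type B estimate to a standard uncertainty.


u_B = half_width / 2.576
u_B = 1.425 / 2.576
u_B = 0.5532

0.5532


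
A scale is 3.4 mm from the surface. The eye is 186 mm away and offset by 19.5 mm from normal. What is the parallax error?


error = h * offset / d
= 3.4 * 19.5 / 186
= 0.3565

0.3565


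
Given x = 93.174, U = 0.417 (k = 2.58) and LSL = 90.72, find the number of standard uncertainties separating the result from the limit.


u = U / k = 0.417 / 2.58 = 0.16162791
margin = |LSL - x| = |90.72 - 93.174| = 2.454
z = margin / u = 2.454 / 0.16162791
z = 15.1830

15.1830


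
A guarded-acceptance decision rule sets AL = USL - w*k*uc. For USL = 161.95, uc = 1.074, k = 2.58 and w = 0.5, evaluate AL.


U = k * uc = 2.58 * 1.074 = 2.77092
guard band g = w * U = 0.5 * 2.77092 = 1.38546
AL = USL - g = 161.95 - 1.38546
AL = 160.5645

160.5645


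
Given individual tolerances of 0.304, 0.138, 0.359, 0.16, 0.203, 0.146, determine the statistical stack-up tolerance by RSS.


RSS = sqrt(0.304^2 + 0.138^2 + 0.359^2 + 0.16^2 + 0.203^2 + 0.146^2)
= sqrt(0.328466)
= 0.5731

0.5731


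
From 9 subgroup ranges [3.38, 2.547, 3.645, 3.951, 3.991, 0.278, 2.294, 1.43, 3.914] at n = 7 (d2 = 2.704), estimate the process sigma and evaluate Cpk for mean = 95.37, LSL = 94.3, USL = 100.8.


R_bar = (3.38 + 2.547 + 3.645 + 3.951 + 3.991 + 0.278 + 2.294 + 1.43 + 3.914) / 9 = 2.8255556
sigma = R_bar / d2 = 2.8255556 / 2.704 = 1.044954
Cp = (USL - LSL)/(6*sigma) = (100.8 - 94.3)/(6*1.044954) = 1.0367
Cpu = (100.8 - 95.37)/(3*1.044954) = 1.7321
Cpl = (95.37 - 94.3)/(3*1.044954) = 0.3413
Cpk = min(Cpu, Cpl) = 0.3413

0.3413


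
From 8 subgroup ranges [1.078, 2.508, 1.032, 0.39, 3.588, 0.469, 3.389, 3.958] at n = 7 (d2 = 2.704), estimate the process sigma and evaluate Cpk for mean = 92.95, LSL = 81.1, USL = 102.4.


R_bar = (1.078 + 2.508 + 1.032 + 0.39 + 3.588 + 0.469 + 3.389 + 3.958) / 8 = 2.0515
sigma = R_bar / d2 = 2.0515 / 2.704 = 0.75869083
Cp = (USL - LSL)/(6*sigma) = (102.4 - 81.1)/(6*0.75869083) = 4.6791
Cpu = (102.4 - 92.95)/(3*0.75869083) = 4.1519
Cpl = (92.95 - 81.1)/(3*0.75869083) = 5.2063
Cpk = min(Cpu, Cpl) = 4.1519

4.1519


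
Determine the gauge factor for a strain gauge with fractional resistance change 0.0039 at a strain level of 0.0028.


GF = (dR/R) / epsilon
= 0.0039 / 0.0028
= 1.3929

1.3929


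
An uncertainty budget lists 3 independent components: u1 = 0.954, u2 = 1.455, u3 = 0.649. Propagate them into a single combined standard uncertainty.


uc = sqrt(0.954^2 + 1.455^2 + 0.649^2)
uc = sqrt(3.448342)
uc = 1.8570

1.8570


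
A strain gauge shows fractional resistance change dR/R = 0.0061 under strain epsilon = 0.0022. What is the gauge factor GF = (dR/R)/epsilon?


GF = (dR/R) / epsilon
= 0.0061 / 0.0022
= 2.7727

2.7727


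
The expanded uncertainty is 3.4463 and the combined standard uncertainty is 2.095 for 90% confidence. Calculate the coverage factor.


k = U / uc
k = 3.4463 / 2.095
k = 1.645

1.645


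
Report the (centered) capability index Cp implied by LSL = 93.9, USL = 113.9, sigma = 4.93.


Cp = (USL - LSL) / (6 * sigma)
= (113.9 - 93.9) / (6 * 4.93)
= 20.0000 / 29.5800
= 0.6761

0.6761


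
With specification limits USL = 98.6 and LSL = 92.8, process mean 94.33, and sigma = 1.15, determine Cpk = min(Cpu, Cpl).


Cpu = (USL - mean) / (3*sigma) = (98.6 - 94.33) / (3*1.15) = 1.2377
Cpl = (mean - LSL) / (3*sigma) = (94.33 - 92.8) / (3*1.15) = 0.4435
Cpk = min(Cpu, Cpl) = 0.4435

0.4435


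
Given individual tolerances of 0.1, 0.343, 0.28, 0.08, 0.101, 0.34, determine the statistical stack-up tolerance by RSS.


RSS = sqrt(0.1^2 + 0.343^2 + 0.28^2 + 0.08^2 + 0.101^2 + 0.34^2)
= sqrt(0.33825)
= 0.5816

0.5816


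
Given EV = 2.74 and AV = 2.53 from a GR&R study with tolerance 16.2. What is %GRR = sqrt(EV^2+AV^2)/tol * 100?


GRR = sqrt(EV^2 + AV^2) = sqrt(2.74^2 + 2.53^2) = 3.7294101
%GRR = GRR / tol * 100 = 3.7294101 / 16.2 * 100
%GRR = 23.0211

23.0211


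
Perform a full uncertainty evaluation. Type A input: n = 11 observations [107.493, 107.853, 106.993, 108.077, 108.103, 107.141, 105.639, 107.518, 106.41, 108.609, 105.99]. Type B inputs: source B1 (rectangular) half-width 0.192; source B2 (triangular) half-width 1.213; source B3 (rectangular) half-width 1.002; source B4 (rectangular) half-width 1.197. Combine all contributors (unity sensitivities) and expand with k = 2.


mean = (107.493 + 107.853 + 106.993 + 108.077 + 108.103 + 107.141 + 105.639 + 107.518 + 106.41 + 108.609 + 105.99) / 11 = 107.2569091
s = sqrt(sum((x - mean)^2)/(n-1)) = 0.93374659
u_A = s / sqrt(n) = 0.93374659 / sqrt(11) = 0.28153519
u_B1 = 0.192 / sqrt(3) = 0.11085125
u_B2 = 1.213 / sqrt(6) = 0.49520518
u_B3 = 1.002 / sqrt(3) = 0.57850497
u_B4 = 1.197 / sqrt(3) = 0.69108827
uc = sqrt(0.28153519^2 + 0.11085125^2 + 0.49520518^2 + 0.57850497^2 + 0.69108827^2) = 1.0719371
U = k * uc = 2 * 1.0719371
U = 2.1439

2.1439


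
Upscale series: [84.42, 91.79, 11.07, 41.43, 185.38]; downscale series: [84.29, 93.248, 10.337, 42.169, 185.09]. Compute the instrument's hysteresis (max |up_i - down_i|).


|84.42 - 84.29| = 0.1300
|91.79 - 93.248| = 1.4580
|11.07 - 10.337| = 0.7330
|41.43 - 42.169| = 0.7390
|185.38 - 185.09| = 0.2900
hysteresis = max(diffs) = 1.4580

1.4580


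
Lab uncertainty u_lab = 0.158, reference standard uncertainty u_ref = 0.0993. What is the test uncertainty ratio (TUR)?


TUR = u_lab / u_ref
= 0.158 / 0.0993
= 1.5911

1.5911


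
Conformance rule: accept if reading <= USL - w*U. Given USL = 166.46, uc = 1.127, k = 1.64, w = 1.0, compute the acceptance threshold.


U = k * uc = 1.64 * 1.127 = 1.84828
guard band g = w * U = 1.0 * 1.84828 = 1.84828
AL = USL - g = 166.46 - 1.84828
AL = 164.6117

164.6117


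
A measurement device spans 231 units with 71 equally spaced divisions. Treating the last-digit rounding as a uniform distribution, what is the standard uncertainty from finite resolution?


resolution = range / divisions
resolution = 231 / 71 = 3.2535211
u_res = resolution / (2*sqrt(3))
u_res = 3.2535211 / 3.4641016
u_res = 0.9392

0.9392


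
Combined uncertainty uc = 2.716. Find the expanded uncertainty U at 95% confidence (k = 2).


U = k * uc
U = 2 * 2.716
U = 5.4320

5.4320


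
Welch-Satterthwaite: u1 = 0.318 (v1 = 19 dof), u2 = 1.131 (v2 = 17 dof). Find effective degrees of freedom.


uc = sqrt(u1^2 + u2^2) = sqrt(0.318^2 + 1.131^2) = 1.1748553
v_eff = uc^4 / (u1^4/v1 + u2^4/v2)
= 1.1748553^4 / (0.318^4/19 + 1.131^4/17)
= 1.9051866 / 0.096788382
v_eff = 19.6840

19.6840


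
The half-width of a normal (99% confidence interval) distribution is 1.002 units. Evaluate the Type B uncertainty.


u_B = half_width / 2.576
u_B = 1.002 / 2.576
u_B = 0.3890

0.3890


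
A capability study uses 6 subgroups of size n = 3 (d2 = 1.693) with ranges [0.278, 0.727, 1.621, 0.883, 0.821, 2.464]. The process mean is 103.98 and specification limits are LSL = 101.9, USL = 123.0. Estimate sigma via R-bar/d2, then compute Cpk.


R_bar = (0.278 + 0.727 + 1.621 + 0.883 + 0.821 + 2.464) / 6 = 1.1323333
sigma = R_bar / d2 = 1.1323333 / 1.693 = 0.66883243
Cp = (USL - LSL)/(6*sigma) = (123.0 - 101.9)/(6*0.66883243) = 5.2579
Cpu = (123.0 - 103.98)/(3*0.66883243) = 9.4792
Cpl = (103.98 - 101.9)/(3*0.66883243) = 1.0366
Cpk = min(Cpu, Cpl) = 1.0366

1.0366


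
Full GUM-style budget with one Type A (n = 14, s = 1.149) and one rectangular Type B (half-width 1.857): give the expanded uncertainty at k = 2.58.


u_A = s / sqrt(n) = 1.149 / sqrt(14) = 0.30708317
u_B = half_width / sqrt(3) = 1.857 / sqrt(3) = 1.0721394
uc = sqrt(u_A^2 + u_B^2) = sqrt(0.30708317^2 + 1.0721394^2) = 1.1152502
U = k * uc = 2.58 * 1.1152502
U = 2.8773

2.8773


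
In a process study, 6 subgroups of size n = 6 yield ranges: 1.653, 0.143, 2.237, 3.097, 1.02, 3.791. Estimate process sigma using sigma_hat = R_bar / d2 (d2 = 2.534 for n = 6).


R_bar = (1.653 + 0.143 + 2.237 + 3.097 + 1.02 + 3.791) / 6
R_bar = 11.941 / 6 = 1.9901667
sigma_hat = R_bar / d2 = 1.9901667 / 2.534 = 0.7854

0.7854


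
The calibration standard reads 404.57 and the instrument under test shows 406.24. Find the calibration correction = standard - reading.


Correction = standard - reading
= 404.57 - 406.24
= -1.6700

-1.6700


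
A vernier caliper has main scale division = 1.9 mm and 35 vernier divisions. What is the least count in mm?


LC = MSD / n_div
= 1.9 / 35
= 0.0543

0.0543


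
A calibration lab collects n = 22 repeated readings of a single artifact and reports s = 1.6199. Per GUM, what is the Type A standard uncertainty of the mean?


u_A = s / sqrt(n)
u_A = 1.6199 / sqrt(22)
u_A = 1.6199 / 4.6904158
u_A = 0.3454

0.3454


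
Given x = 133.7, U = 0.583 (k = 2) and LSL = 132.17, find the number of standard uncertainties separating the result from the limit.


u = U / k = 0.583 / 2 = 0.2915
margin = |LSL - x| = |132.17 - 133.7| = 1.53
z = margin / u = 1.53 / 0.2915
z = 5.2487

5.2487


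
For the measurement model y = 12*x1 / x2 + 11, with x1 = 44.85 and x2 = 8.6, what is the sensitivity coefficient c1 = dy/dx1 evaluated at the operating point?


y = 12*x1 / x2 + 11
dy/dx1 = 12/x2
Evaluate at x2 = 8.6: c1 = 12 / 8.6
c1 = 1.3953

1.3953


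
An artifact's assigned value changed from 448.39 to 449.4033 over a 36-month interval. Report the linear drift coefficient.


rate = (v2 - v1) / months
= (449.4033 - 448.39) / 36
= 1.0133 / 36
= 0.0281

0.0281


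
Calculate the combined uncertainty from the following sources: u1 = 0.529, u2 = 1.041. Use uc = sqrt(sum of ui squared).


uc = sqrt(0.529^2 + 1.041^2)
uc = sqrt(1.363522)
uc = 1.1677

1.1677


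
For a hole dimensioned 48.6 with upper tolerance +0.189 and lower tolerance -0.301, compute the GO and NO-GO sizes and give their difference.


GO = nominal - lower_tol (smallest hole = maximum material condition)
GO = 48.6 - 0.301 = 48.299
NO-GO = nominal + upper_tol (largest hole = least material condition)
NO-GO = 48.6 + 0.189 = 48.789
spread = NO-GO - GO = 48.789 - 48.299 = 0.4900

0.4900


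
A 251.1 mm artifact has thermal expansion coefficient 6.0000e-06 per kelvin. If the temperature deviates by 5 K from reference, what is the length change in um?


dL = L * alpha * dT
= 251.1 * 6.0000e-06 * 5
= 0.0075330 mm
dL_um = 0.0075330 * 1000 = 7.5330 um

7.5330


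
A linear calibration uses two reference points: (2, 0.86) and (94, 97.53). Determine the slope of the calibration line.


slope = (y2 - y1) / (x2 - x1)
= (97.53 - 0.86) / (94 - 2)
= 96.6700 / 92
= 1.0508

1.0508


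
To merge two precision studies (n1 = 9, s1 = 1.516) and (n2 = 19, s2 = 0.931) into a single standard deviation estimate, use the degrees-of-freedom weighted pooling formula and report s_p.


s_p = sqrt(((n1-1)*s1^2 + (n2-1)*s2^2) / (n1+n2-2))
numerator = (9-1)*1.516^2 + (19-1)*0.931^2 = 18.386048 + 15.601698 = 33.987746
denominator = 9 + 19 - 2 = 26
s_p^2 = 33.987746 / 26 = 1.307221
s_p = sqrt(1.307221) = 1.1433

1.1433


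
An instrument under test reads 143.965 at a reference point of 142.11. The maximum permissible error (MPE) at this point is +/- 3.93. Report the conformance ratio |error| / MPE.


e = indication - reference = 143.965 - 142.11 = 1.8550
|e| = 1.8550
ratio = |e| / MPE = 1.8550 / 3.93
ratio = 0.4720

0.4720


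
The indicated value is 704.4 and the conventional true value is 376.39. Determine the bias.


Systematic error = measured - true
= 704.4 - 376.39
= 328.0100

328.0100


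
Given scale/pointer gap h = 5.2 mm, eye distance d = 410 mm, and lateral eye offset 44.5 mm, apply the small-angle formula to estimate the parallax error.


error = h * offset / d
= 5.2 * 44.5 / 410
= 0.5644

0.5644


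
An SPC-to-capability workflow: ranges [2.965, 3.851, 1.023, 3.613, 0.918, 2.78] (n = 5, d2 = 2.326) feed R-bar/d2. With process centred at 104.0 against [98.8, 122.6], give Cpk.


R_bar = (2.965 + 3.851 + 1.023 + 3.613 + 0.918 + 2.78) / 6 = 2.525
sigma = R_bar / d2 = 2.525 / 2.326 = 1.0855546
Cp = (USL - LSL)/(6*sigma) = (122.6 - 98.8)/(6*1.0855546) = 3.6540
Cpu = (122.6 - 104.0)/(3*1.0855546) = 5.7114
Cpl = (104.0 - 98.8)/(3*1.0855546) = 1.5967
Cpk = min(Cpu, Cpl) = 1.5967

1.5967


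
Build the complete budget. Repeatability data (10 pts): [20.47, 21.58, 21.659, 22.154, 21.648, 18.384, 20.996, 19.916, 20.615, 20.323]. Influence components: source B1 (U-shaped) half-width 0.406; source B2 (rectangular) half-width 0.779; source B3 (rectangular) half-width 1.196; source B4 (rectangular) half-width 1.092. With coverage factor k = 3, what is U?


mean = (20.47 + 21.58 + 21.659 + 22.154 + 21.648 + 18.384 + 20.996 + 19.916 + 20.615 + 20.323) / 10 = 20.7745
s = sqrt(sum((x - mean)^2)/(n-1)) = 1.101503
u_A = s / sqrt(n) = 1.101503 / sqrt(10) = 0.34832583
u_B1 = 0.406 / sqrt(2) = 0.28708535
u_B2 = 0.779 / sqrt(3) = 0.44975586
u_B3 = 1.196 / sqrt(3) = 0.69051092
u_B4 = 1.092 / sqrt(3) = 0.63046649
uc = sqrt(0.34832583^2 + 0.28708535^2 + 0.44975586^2 + 0.69051092^2 + 0.63046649^2) = 1.1315134
U = k * uc = 3 * 1.1315134
U = 3.3945

3.3945


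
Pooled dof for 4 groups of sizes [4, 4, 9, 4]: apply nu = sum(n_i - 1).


nu = sum_i (n_i - 1)
nu = ((4 - 1) + (4 - 1) + (9 - 1) + (4 - 1))
nu = 3 + 3 + 8 + 3
nu = 17

17


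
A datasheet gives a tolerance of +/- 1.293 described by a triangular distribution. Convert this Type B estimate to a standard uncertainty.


u_B = half_width / sqrt(6)
u_B = 1.293 / 2.4494897
u_B = 0.5279

0.5279


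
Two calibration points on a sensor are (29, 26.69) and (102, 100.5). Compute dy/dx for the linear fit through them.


slope = (y2 - y1) / (x2 - x1)
= (100.5 - 26.69) / (102 - 29)
= 73.8100 / 73
= 1.0111

1.0111


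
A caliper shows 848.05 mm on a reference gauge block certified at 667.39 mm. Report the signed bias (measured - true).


Systematic error = measured - true
= 848.05 - 667.39
= 180.6600

180.6600


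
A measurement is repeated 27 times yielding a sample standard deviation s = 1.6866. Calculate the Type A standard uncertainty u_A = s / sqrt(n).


u_A = s / sqrt(n)
u_A = 1.6866 / sqrt(27)
u_A = 1.6866 / 5.1961524
u_A = 0.3246

0.3246


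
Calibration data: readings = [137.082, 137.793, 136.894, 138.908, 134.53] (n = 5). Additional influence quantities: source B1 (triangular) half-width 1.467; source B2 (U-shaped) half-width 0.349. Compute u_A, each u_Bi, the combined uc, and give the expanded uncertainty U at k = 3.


mean = (137.082 + 137.793 + 136.894 + 138.908 + 134.53) / 5 = 137.0414
s = sqrt(sum((x - mean)^2)/(n-1)) = 1.6108696
u_A = s / sqrt(n) = 1.6108696 / sqrt(5) = 0.72040279
u_B1 = 1.467 / sqrt(6) = 0.59890024
u_B2 = 0.349 / sqrt(2) = 0.24678027
uc = sqrt(0.72040279^2 + 0.59890024^2 + 0.24678027^2) = 0.96879419
U = k * uc = 3 * 0.96879419
U = 2.9064

2.9064


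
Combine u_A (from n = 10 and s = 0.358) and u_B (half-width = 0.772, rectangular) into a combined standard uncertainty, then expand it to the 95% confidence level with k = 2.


u_A = s / sqrt(n) = 0.358 / sqrt(10) = 0.11320954
u_B = half_width / sqrt(3) = 0.772 / sqrt(3) = 0.44571441
uc = sqrt(u_A^2 + u_B^2) = sqrt(0.11320954^2 + 0.44571441^2) = 0.45986708
U = k * uc = 2 * 0.45986708
U = 0.9197

0.9197


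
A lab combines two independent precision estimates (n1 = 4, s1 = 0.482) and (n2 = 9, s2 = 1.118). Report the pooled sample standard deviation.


s_p = sqrt(((n1-1)*s1^2 + (n2-1)*s2^2) / (n1+n2-2))
numerator = (4-1)*0.482^2 + (9-1)*1.118^2 = 0.696972 + 9.999392 = 10.696364
denominator = 4 + 9 - 2 = 11
s_p^2 = 10.696364 / 11 = 0.97239673
s_p = sqrt(0.97239673) = 0.9861

0.9861


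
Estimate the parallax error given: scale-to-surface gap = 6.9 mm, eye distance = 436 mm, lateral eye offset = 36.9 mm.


error = h * offset / d
= 6.9 * 36.9 / 436
= 0.5840

0.5840


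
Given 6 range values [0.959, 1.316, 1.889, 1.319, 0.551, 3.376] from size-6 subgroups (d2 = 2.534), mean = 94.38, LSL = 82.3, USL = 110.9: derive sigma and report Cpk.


R_bar = (0.959 + 1.316 + 1.889 + 1.319 + 0.551 + 3.376) / 6 = 1.5683333
sigma = R_bar / d2 = 1.5683333 / 2.534 = 0.61891606
Cp = (USL - LSL)/(6*sigma) = (110.9 - 82.3)/(6*0.61891606) = 7.7016
Cpu = (110.9 - 94.38)/(3*0.61891606) = 8.8973
Cpl = (94.38 - 82.3)/(3*0.61891606) = 6.5060
Cpk = min(Cpu, Cpl) = 6.5060

6.5060


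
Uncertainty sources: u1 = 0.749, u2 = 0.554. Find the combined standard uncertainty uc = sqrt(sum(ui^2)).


uc = sqrt(0.749^2 + 0.554^2)
uc = sqrt(0.867917)
uc = 0.9316

0.9316


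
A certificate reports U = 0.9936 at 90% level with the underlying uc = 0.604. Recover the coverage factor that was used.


k = U / uc
k = 0.9936 / 0.604
k = 1.645

1.645


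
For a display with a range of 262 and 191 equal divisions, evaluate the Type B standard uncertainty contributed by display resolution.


resolution = range / divisions
resolution = 262 / 191 = 1.3717277
u_res = resolution / (2*sqrt(3))
u_res = 1.3717277 / 3.4641016
u_res = 0.3960

0.3960


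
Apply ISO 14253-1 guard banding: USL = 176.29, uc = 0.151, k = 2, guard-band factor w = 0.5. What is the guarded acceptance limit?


U = k * uc = 2 * 0.151 = 0.302
guard band g = w * U = 0.5 * 0.302 = 0.151
AL = USL - g = 176.29 - 0.151
AL = 176.1390

176.1390


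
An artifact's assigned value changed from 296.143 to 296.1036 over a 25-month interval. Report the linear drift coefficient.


rate = (v2 - v1) / months
= (296.1036 - 296.143) / 25
= -0.0394 / 25
= -0.0016

-0.0016


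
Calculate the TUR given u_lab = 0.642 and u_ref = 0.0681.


TUR = u_lab / u_ref
= 0.642 / 0.0681
= 9.4273

9.4273


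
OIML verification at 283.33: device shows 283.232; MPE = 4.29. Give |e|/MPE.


e = indication - reference = 283.232 - 283.33 = -0.0980
|e| = 0.0980
ratio = |e| / MPE = 0.0980 / 4.29
ratio = 0.0228

0.0228


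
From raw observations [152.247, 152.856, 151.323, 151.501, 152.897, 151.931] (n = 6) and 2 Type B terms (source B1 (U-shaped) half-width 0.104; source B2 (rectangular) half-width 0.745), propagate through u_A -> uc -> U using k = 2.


mean = (152.247 + 152.856 + 151.323 + 151.501 + 152.897 + 151.931) / 6 = 152.1258333
s = sqrt(sum((x - mean)^2)/(n-1)) = 0.66564868
u_A = s / sqrt(n) = 0.66564868 / sqrt(6) = 0.27174994
u_B1 = 0.104 / sqrt(2) = 0.073539105
u_B2 = 0.745 / sqrt(3) = 0.43012595
uc = sqrt(0.27174994^2 + 0.073539105^2 + 0.43012595^2) = 0.5140665
U = k * uc = 2 * 0.5140665
U = 1.0281

1.0281


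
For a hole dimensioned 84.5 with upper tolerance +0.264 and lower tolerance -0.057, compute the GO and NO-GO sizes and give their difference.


GO = nominal - lower_tol (smallest hole = maximum material condition)
GO = 84.5 - 0.057 = 84.443
NO-GO = nominal + upper_tol (largest hole = least material condition)
NO-GO = 84.5 + 0.264 = 84.764
spread = NO-GO - GO = 84.764 - 84.443 = 0.3210

0.3210


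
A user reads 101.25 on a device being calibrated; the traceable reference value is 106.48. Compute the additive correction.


Correction = standard - reading
= 106.48 - 101.25
= 5.2300

5.2300


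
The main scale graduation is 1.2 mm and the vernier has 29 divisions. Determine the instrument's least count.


LC = MSD / n_div
= 1.2 / 29
= 0.0414

0.0414


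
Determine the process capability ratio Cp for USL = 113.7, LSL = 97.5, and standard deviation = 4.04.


Cp = (USL - LSL) / (6 * sigma)
= (113.7 - 97.5) / (6 * 4.04)
= 16.2000 / 24.2400
= 0.6683

0.6683


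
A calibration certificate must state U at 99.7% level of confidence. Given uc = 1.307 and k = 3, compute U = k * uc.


U = k * uc
U = 3 * 1.307
U = 3.9210

3.9210


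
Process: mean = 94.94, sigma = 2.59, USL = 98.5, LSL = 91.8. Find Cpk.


Cpu = (USL - mean) / (3*sigma) = (98.5 - 94.94) / (3*2.59) = 0.4582
Cpl = (mean - LSL) / (3*sigma) = (94.94 - 91.8) / (3*2.59) = 0.4041
Cpk = min(Cpu, Cpl) = 0.4041

0.4041


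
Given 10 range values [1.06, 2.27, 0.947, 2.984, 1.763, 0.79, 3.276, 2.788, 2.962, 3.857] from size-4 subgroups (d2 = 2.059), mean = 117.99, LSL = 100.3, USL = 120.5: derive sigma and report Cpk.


R_bar = (1.06 + 2.27 + 0.947 + 2.984 + 1.763 + 0.79 + 3.276 + 2.788 + 2.962 + 3.857) / 10 = 2.2697
sigma = R_bar / d2 = 2.2697 / 2.059 = 1.1023312
Cp = (USL - LSL)/(6*sigma) = (120.5 - 100.3)/(6*1.1023312) = 3.0541
Cpu = (120.5 - 117.99)/(3*1.1023312) = 0.7590
Cpl = (117.99 - 100.3)/(3*1.1023312) = 5.3493
Cpk = min(Cpu, Cpl) = 0.7590

0.7590


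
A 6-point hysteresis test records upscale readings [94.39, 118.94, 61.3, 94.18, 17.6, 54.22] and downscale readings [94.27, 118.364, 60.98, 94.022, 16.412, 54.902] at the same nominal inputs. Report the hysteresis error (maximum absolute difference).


|94.39 - 94.27| = 0.1200
|118.94 - 118.364| = 0.5760
|61.3 - 60.98| = 0.3200
|94.18 - 94.022| = 0.1580
|17.6 - 16.412| = 1.1880
|54.22 - 54.902| = 0.6820
hysteresis = max(diffs) = 1.1880

1.1880


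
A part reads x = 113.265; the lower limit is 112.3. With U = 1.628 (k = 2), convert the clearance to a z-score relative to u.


u = U / k = 1.628 / 2 = 0.814
margin = |LSL - x| = |112.3 - 113.265| = 0.965
z = margin / u = 0.965 / 0.814
z = 1.1855

1.1855


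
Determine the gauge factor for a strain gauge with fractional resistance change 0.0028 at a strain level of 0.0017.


GF = (dR/R) / epsilon
= 0.0028 / 0.0017
= 1.6471

1.6471


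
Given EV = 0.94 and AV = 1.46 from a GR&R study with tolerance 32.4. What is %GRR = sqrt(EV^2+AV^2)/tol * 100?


GRR = sqrt(EV^2 + AV^2) = sqrt(0.94^2 + 1.46^2) = 1.7364331
%GRR = GRR / tol * 100 = 1.7364331 / 32.4 * 100
%GRR = 5.3594

5.3594


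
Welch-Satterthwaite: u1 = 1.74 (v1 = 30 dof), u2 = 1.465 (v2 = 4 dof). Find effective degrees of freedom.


uc = sqrt(u1^2 + u2^2) = sqrt(1.74^2 + 1.465^2) = 2.2746044
v_eff = uc^4 / (u1^4/v1 + u2^4/v2)
= 2.2746044^4 / (1.74^4/30 + 1.465^4/4)
= 26.768467 / 1.4571158
v_eff = 18.3709

18.3709


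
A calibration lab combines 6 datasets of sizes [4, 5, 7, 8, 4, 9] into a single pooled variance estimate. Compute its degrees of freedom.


nu = sum_i (n_i - 1)
nu = ((4 - 1) + (5 - 1) + (7 - 1) + (8 - 1) + (4 - 1) + (9 - 1))
nu = 3 + 4 + 6 + 7 + 3 + 8
nu = 31

31


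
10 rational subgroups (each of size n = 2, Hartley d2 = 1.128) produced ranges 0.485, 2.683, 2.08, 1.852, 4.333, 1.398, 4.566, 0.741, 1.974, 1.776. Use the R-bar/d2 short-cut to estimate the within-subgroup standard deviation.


R_bar = (0.485 + 2.683 + 2.08 + 1.852 + 4.333 + 1.398 + 4.566 + 0.741 + 1.974 + 1.776) / 10
R_bar = 21.888 / 10 = 2.1888
sigma_hat = R_bar / d2 = 2.1888 / 1.128 = 1.9404

1.9404


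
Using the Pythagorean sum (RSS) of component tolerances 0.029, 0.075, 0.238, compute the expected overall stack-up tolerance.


RSS = sqrt(0.029^2 + 0.075^2 + 0.238^2)
= sqrt(0.06311)
= 0.2512

0.2512


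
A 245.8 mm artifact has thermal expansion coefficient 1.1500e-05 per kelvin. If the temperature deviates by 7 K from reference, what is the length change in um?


dL = L * alpha * dT
= 245.8 * 1.1500e-05 * 7
= 0.0197869 mm
dL_um = 0.0197869 * 1000 = 19.7869 um

19.7869


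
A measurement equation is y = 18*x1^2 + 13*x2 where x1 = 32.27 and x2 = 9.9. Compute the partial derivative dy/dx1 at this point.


y = 18*x1^2 + 13*x2
dy/dx1 = 2*18*x1
Evaluate at x1 = 32.27: c1 = 36 * 32.27
c1 = 1161.7200

1161.7200


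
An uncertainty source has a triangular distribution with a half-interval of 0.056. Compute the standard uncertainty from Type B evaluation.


u_B = half_width / sqrt(6)
u_B = 0.056 / 2.4494897
u_B = 0.0229

0.0229


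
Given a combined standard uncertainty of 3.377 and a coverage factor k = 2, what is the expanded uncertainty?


U = k * uc
U = 2 * 3.377
U = 6.7540

6.7540


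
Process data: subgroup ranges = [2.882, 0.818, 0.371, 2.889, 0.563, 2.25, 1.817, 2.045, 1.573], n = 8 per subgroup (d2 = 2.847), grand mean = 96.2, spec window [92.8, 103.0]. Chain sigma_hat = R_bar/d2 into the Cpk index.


R_bar = (2.882 + 0.818 + 0.371 + 2.889 + 0.563 + 2.25 + 1.817 + 2.045 + 1.573) / 9 = 1.6897778
sigma = R_bar / d2 = 1.6897778 / 2.847 = 0.59352926
Cp = (USL - LSL)/(6*sigma) = (103.0 - 92.8)/(6*0.59352926) = 2.8642
Cpu = (103.0 - 96.2)/(3*0.59352926) = 3.8190
Cpl = (96.2 - 92.8)/(3*0.59352926) = 1.9095
Cpk = min(Cpu, Cpl) = 1.9095

1.9095


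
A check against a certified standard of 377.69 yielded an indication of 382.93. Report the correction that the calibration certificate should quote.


Correction = standard - reading
= 377.69 - 382.93
= -5.2400

-5.2400


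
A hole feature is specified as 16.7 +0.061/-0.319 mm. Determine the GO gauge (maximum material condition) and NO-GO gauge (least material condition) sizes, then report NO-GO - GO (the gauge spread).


GO = nominal - lower_tol (smallest hole = maximum material condition)
GO = 16.7 - 0.319 = 16.381
NO-GO = nominal + upper_tol (largest hole = least material condition)
NO-GO = 16.7 + 0.061 = 16.761
spread = NO-GO - GO = 16.761 - 16.381 = 0.3800

0.3800


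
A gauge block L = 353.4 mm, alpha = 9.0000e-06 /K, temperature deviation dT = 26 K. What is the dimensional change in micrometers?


dL = L * alpha * dT
= 353.4 * 9.0000e-06 * 26
= 0.0826956 mm
dL_um = 0.0826956 * 1000 = 82.6956 um

82.6956


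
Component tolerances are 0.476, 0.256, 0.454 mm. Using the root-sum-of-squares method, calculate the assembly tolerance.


RSS = sqrt(0.476^2 + 0.256^2 + 0.454^2)
= sqrt(0.498228)
= 0.7059

0.7059


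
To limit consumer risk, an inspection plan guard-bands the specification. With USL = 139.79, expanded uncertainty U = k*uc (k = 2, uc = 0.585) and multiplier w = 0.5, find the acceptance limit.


U = k * uc = 2 * 0.585 = 1.17
guard band g = w * U = 0.5 * 1.17 = 0.585
AL = USL - g = 139.79 - 0.585
AL = 139.2050

139.2050


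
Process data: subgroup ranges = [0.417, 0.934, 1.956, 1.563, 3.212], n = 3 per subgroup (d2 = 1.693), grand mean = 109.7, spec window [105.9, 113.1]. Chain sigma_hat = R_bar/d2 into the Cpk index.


R_bar = (0.417 + 0.934 + 1.956 + 1.563 + 3.212) / 5 = 1.6164
sigma = R_bar / d2 = 1.6164 / 1.693 = 0.95475487
Cp = (USL - LSL)/(6*sigma) = (113.1 - 105.9)/(6*0.95475487) = 1.2569
Cpu = (113.1 - 109.7)/(3*0.95475487) = 1.1870
Cpl = (109.7 - 105.9)/(3*0.95475487) = 1.3267
Cpk = min(Cpu, Cpl) = 1.1870

1.1870


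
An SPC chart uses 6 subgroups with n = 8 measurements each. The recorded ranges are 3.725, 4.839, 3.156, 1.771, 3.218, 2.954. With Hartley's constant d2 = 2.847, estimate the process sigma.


R_bar = (3.725 + 4.839 + 3.156 + 1.771 + 3.218 + 2.954) / 6
R_bar = 19.663 / 6 = 3.2771667
sigma_hat = R_bar / d2 = 3.2771667 / 2.847 = 1.1511

1.1511


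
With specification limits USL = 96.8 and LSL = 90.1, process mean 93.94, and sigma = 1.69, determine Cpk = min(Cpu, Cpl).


Cpu = (USL - mean) / (3*sigma) = (96.8 - 93.94) / (3*1.69) = 0.5641
Cpl = (mean - LSL) / (3*sigma) = (93.94 - 90.1) / (3*1.69) = 0.7574
Cpk = min(Cpu, Cpl) = 0.5641

0.5641


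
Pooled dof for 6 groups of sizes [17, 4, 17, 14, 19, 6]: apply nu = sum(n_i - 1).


nu = sum_i (n_i - 1)
nu = ((17 - 1) + (4 - 1) + (17 - 1) + (14 - 1) + (19 - 1) + (6 - 1))
nu = 16 + 3 + 16 + 13 + 18 + 5
nu = 71

71


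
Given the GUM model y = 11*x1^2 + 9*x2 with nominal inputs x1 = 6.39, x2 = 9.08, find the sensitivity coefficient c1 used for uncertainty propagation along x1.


y = 11*x1^2 + 9*x2
dy/dx1 = 2*11*x1
Evaluate at x1 = 6.39: c1 = 22 * 6.39
c1 = 140.5800

140.5800


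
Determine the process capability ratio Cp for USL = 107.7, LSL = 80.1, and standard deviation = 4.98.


Cp = (USL - LSL) / (6 * sigma)
= (107.7 - 80.1) / (6 * 4.98)
= 27.6000 / 29.8800
= 0.9237

0.9237


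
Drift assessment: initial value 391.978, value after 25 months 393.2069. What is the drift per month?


rate = (v2 - v1) / months
= (393.2069 - 391.978) / 25
= 1.2289 / 25
= 0.0492

0.0492


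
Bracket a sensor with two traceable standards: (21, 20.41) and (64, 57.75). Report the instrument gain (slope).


slope = (y2 - y1) / (x2 - x1)
= (57.75 - 20.41) / (64 - 21)
= 37.3400 / 43
= 0.8684

0.8684


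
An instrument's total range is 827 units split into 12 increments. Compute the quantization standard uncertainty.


resolution = range / divisions
resolution = 827 / 12 = 68.916667
u_res = resolution / (2*sqrt(3))
u_res = 68.916667 / 3.4641016
u_res = 19.8945

19.8945


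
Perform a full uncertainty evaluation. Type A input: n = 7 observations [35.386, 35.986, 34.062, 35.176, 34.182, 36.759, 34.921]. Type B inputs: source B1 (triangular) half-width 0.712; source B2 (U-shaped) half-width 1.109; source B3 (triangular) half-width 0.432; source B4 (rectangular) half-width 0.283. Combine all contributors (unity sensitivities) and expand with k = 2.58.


mean = (35.386 + 35.986 + 34.062 + 35.176 + 34.182 + 36.759 + 34.921) / 7 = 35.21028571
s = sqrt(sum((x - mean)^2)/(n-1)) = 0.95672335
u_A = s / sqrt(n) = 0.95672335 / sqrt(7) = 0.36160744
u_B1 = 0.712 / sqrt(6) = 0.29067278
u_B2 = 1.109 / sqrt(2) = 0.78418142
u_B3 = 0.432 / sqrt(6) = 0.17636326
u_B4 = 0.283 / sqrt(3) = 0.16339013
uc = sqrt(0.36160744^2 + 0.29067278^2 + 0.78418142^2 + 0.17636326^2 + 0.16339013^2) = 0.94233298
U = k * uc = 2.58 * 0.94233298
U = 2.4312

2.4312


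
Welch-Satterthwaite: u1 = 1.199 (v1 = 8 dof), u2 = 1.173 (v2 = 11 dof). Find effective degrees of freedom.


uc = sqrt(u1^2 + u2^2) = sqrt(1.199^2 + 1.173^2) = 1.677358
v_eff = uc^4 / (u1^4/v1 + u2^4/v2)
= 1.677358^4 / (1.199^4/8 + 1.173^4/11)
= 7.9159503 / 0.43044441
v_eff = 18.3902

18.3902


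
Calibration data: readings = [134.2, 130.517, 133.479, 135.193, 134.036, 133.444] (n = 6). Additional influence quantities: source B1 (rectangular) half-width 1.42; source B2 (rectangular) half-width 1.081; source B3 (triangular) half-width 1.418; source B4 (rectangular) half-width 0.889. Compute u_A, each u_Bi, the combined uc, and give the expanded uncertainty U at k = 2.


mean = (134.2 + 130.517 + 133.479 + 135.193 + 134.036 + 133.444) / 6 = 133.4781667
s = sqrt(sum((x - mean)^2)/(n-1)) = 1.5838277
u_A = s / sqrt(n) = 1.5838277 / sqrt(6) = 0.64659495
u_B1 = 1.42 / sqrt(3) = 0.81983738
u_B2 = 1.081 / sqrt(3) = 0.62411564
u_B3 = 1.418 / sqrt(6) = 0.57889608
u_B4 = 0.889 / sqrt(3) = 0.51326439
uc = sqrt(0.64659495^2 + 0.81983738^2 + 0.62411564^2 + 0.57889608^2 + 0.51326439^2) = 1.4416309
U = k * uc = 2 * 1.4416309
U = 2.8833

2.8833


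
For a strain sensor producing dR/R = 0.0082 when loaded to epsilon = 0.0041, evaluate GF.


GF = (dR/R) / epsilon
= 0.0082 / 0.0041
= 2.0000

2.0000


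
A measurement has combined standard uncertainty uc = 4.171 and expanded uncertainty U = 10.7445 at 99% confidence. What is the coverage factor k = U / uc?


k = U / uc
k = 10.7445 / 4.171
k = 2.576

2.576


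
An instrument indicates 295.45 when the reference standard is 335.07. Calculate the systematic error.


Systematic error = measured - true
= 295.45 - 335.07
= -39.6200

-39.6200


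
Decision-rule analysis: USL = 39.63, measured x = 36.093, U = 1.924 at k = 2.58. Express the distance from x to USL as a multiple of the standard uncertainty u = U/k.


u = U / k = 1.924 / 2.58 = 0.74573643
margin = |USL - x| = |39.63 - 36.093| = 3.537
z = margin / u = 3.537 / 0.74573643
z = 4.7430

4.7430


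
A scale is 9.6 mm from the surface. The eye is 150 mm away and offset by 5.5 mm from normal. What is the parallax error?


error = h * offset / d
= 9.6 * 5.5 / 150
= 0.3520

0.3520


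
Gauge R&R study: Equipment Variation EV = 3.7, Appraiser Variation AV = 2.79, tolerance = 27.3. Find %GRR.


GRR = sqrt(EV^2 + AV^2) = sqrt(3.7^2 + 2.79^2) = 4.6340155
%GRR = GRR / tol * 100 = 4.6340155 / 27.3 * 100
%GRR = 16.9744

16.9744


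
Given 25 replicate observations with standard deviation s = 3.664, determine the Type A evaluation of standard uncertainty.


u_A = s / sqrt(n)
u_A = 3.664 / sqrt(25)
u_A = 3.664 / 5
u_A = 0.7328

0.7328


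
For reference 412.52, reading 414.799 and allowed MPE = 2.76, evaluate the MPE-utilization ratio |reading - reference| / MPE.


e = indication - reference = 414.799 - 412.52 = 2.2790
|e| = 2.2790
ratio = |e| / MPE = 2.2790 / 2.76
ratio = 0.8257

0.8257


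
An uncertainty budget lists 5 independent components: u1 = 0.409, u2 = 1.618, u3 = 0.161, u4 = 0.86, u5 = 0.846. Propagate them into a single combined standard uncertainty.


uc = sqrt(0.409^2 + 1.618^2 + 0.161^2 + 0.86^2 + 0.846^2)
uc = sqrt(4.266442)
uc = 2.0655

2.0655


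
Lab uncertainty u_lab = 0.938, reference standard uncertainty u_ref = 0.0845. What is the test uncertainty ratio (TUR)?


TUR = u_lab / u_ref
= 0.938 / 0.0845
= 11.1006

11.1006


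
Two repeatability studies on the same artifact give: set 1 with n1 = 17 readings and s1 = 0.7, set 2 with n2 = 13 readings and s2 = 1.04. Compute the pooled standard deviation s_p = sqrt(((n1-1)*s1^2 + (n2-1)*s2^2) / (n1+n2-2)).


s_p = sqrt(((n1-1)*s1^2 + (n2-1)*s2^2) / (n1+n2-2))
numerator = (17-1)*0.7^2 + (13-1)*1.04^2 = 7.84 + 12.9792 = 20.8192
denominator = 17 + 13 - 2 = 28
s_p^2 = 20.8192 / 28 = 0.74354286
s_p = sqrt(0.74354286) = 0.8623

0.8623


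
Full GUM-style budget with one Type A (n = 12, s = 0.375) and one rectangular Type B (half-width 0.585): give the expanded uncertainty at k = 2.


u_A = s / sqrt(n) = 0.375 / sqrt(12) = 0.10825318
u_B = half_width / sqrt(3) = 0.585 / sqrt(3) = 0.33774991
uc = sqrt(u_A^2 + u_B^2) = sqrt(0.10825318^2 + 0.33774991^2) = 0.35467415
U = k * uc = 2 * 0.35467415
U = 0.7093

0.7093


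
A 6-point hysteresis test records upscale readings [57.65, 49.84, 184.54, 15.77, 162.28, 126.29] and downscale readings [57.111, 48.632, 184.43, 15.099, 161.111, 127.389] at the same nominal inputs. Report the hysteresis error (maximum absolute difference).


|57.65 - 57.111| = 0.5390
|49.84 - 48.632| = 1.2080
|184.54 - 184.43| = 0.1100
|15.77 - 15.099| = 0.6710
|162.28 - 161.111| = 1.1690
|126.29 - 127.389| = 1.0990
hysteresis = max(diffs) = 1.2080

1.2080


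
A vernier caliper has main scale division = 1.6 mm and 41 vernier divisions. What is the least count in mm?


LC = MSD / n_div
= 1.6 / 41
= 0.0390

0.0390


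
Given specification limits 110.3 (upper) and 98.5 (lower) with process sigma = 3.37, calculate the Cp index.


Cp = (USL - LSL) / (6 * sigma)
= (110.3 - 98.5) / (6 * 3.37)
= 11.8000 / 20.2200
= 0.5836

0.5836


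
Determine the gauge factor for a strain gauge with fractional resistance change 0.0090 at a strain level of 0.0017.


GF = (dR/R) / epsilon
= 0.0090 / 0.0017
= 5.2941

5.2941


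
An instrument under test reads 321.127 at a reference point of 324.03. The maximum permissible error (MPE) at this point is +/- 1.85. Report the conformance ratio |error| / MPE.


e = indication - reference = 321.127 - 324.03 = -2.9030
|e| = 2.9030
ratio = |e| / MPE = 2.9030 / 1.85
ratio = 1.5692

1.5692


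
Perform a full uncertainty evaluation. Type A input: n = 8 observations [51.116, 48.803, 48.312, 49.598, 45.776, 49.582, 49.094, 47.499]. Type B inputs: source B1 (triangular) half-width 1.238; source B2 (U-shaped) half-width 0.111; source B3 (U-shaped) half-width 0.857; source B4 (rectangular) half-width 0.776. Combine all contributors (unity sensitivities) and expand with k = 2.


mean = (51.116 + 48.803 + 48.312 + 49.598 + 45.776 + 49.582 + 49.094 + 47.499) / 8 = 48.7225
s = sqrt(sum((x - mean)^2)/(n-1)) = 1.5913112
u_A = s / sqrt(n) = 1.5913112 / sqrt(8) = 0.56261347
u_B1 = 1.238 / sqrt(6) = 0.50541138
u_B2 = 0.111 / sqrt(2) = 0.078488853
u_B3 = 0.857 / sqrt(2) = 0.60599051
u_B4 = 0.776 / sqrt(3) = 0.44802381
uc = sqrt(0.56261347^2 + 0.50541138^2 + 0.078488853^2 + 0.60599051^2 + 0.44802381^2) = 1.0705536
U = k * uc = 2 * 1.0705536
U = 2.1411

2.1411


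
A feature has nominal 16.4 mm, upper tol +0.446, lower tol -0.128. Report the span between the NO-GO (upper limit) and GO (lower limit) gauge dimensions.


GO = nominal - lower_tol (smallest hole = maximum material condition)
GO = 16.4 - 0.128 = 16.272
NO-GO = nominal + upper_tol (largest hole = least material condition)
NO-GO = 16.4 + 0.446 = 16.846
spread = NO-GO - GO = 16.846 - 16.272 = 0.5740

0.5740


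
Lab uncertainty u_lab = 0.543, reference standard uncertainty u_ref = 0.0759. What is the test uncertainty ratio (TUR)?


TUR = u_lab / u_ref
= 0.543 / 0.0759
= 7.1542

7.1542


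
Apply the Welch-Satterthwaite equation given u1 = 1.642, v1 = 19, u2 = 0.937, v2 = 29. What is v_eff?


uc = sqrt(u1^2 + u2^2) = sqrt(1.642^2 + 0.937^2) = 1.8905378
v_eff = uc^4 / (u1^4/v1 + u2^4/v2)
= 1.8905378^4 / (1.642^4/19 + 0.937^4/29)
= 12.774428 / 0.40917508
v_eff = 31.2200

31.2200


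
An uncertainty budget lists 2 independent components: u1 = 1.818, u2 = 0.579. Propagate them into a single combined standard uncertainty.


uc = sqrt(1.818^2 + 0.579^2)
uc = sqrt(3.640365)
uc = 1.9080

1.9080


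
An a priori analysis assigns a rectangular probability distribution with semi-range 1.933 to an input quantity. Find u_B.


u_B = half_width / sqrt(3)
u_B = 1.933 / 1.7320508
u_B = 1.1160

1.1160


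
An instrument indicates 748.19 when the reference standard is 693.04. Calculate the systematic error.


Systematic error = measured - true
= 748.19 - 693.04
= 55.1500

55.1500


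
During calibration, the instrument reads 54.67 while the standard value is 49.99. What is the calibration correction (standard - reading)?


Correction = standard - reading
= 49.99 - 54.67
= -4.6800

-4.6800


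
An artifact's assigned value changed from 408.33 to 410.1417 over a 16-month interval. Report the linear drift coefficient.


rate = (v2 - v1) / months
= (410.1417 - 408.33) / 16
= 1.8117 / 16
= 0.1132

0.1132


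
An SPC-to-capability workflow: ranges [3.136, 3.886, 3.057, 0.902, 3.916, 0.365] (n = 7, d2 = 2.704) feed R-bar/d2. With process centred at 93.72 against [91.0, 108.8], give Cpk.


R_bar = (3.136 + 3.886 + 3.057 + 0.902 + 3.916 + 0.365) / 6 = 2.5436667
sigma = R_bar / d2 = 2.5436667 / 2.704 = 0.94070514
Cp = (USL - LSL)/(6*sigma) = (108.8 - 91.0)/(6*0.94070514) = 3.1537
Cpu = (108.8 - 93.72)/(3*0.94070514) = 5.3435
Cpl = (93.72 - 91.0)/(3*0.94070514) = 0.9638
Cpk = min(Cpu, Cpl) = 0.9638

0.9638


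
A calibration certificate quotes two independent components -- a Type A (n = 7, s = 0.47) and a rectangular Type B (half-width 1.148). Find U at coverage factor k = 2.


u_A = s / sqrt(n) = 0.47 / sqrt(7) = 0.1776433
u_B = half_width / sqrt(3) = 1.148 / sqrt(3) = 0.66279811
uc = sqrt(u_A^2 + u_B^2) = sqrt(0.1776433^2 + 0.66279811^2) = 0.68619128
U = k * uc = 2 * 0.68619128
U = 1.3724

1.3724


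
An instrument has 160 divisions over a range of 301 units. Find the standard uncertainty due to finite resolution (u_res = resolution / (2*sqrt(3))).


resolution = range / divisions
resolution = 301 / 160 = 1.88125
u_res = resolution / (2*sqrt(3))
u_res = 1.88125 / 3.4641016
u_res = 0.5431

0.5431


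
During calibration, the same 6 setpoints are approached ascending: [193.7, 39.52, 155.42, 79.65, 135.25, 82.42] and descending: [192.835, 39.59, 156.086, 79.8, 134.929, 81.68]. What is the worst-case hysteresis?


|193.7 - 192.835| = 0.8650
|39.52 - 39.59| = 0.0700
|155.42 - 156.086| = 0.6660
|79.65 - 79.8| = 0.1500
|135.25 - 134.929| = 0.3210
|82.42 - 81.68| = 0.7400
hysteresis = max(diffs) = 0.8650

0.8650


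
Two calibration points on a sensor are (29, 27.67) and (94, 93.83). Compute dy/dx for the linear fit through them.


slope = (y2 - y1) / (x2 - x1)
= (93.83 - 27.67) / (94 - 29)
= 66.1600 / 65
= 1.0178

1.0178


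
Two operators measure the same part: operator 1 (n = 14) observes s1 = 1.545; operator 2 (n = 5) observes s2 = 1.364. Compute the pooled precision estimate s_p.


s_p = sqrt(((n1-1)*s1^2 + (n2-1)*s2^2) / (n1+n2-2))
numerator = (14-1)*1.545^2 + (5-1)*1.364^2 = 31.031325 + 7.441984 = 38.473309
denominator = 14 + 5 - 2 = 17
s_p^2 = 38.473309 / 17 = 2.2631358
s_p = sqrt(2.2631358) = 1.5044

1.5044
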